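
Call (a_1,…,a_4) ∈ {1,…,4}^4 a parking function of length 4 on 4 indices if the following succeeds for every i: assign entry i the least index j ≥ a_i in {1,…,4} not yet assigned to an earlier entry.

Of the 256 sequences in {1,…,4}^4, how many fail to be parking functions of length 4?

#PF = (4−4+1)·(4+1)^(4−1) = 1 · 125 = 125 (Pollak)
Check (3,4,4,3) → sorted (3,3,4,4): b_1=3>1, not a PF.
Total 256; non-PF = 256−125 = 131

131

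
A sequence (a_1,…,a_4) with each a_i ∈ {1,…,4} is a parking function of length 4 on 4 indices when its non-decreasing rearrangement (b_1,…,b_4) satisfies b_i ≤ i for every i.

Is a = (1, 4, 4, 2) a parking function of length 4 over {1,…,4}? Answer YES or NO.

Rearranged: b = (1, 2, 4, 4).
  b_1=1 ≤ 1
  b_2=2 ≤ 2
  b_3=4 > 3
  fails at i=3 ⇒ NO

NO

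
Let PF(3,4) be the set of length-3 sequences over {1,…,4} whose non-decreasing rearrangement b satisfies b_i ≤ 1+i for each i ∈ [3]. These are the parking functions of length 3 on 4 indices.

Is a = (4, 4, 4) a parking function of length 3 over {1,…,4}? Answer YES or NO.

Order a: b = (4, 4, 4).
  b_1=4 > 2
  fails at i=1 ⇒ NO

NO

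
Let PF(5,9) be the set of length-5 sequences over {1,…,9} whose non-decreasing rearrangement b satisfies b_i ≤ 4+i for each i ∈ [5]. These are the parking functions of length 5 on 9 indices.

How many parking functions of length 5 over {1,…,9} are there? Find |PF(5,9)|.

50000

|PF(5,9)| = (9+1−5)·(9+1)^{5−1} = 5×10000 = 50000 [KW]
One tuple (2,6,1,6,4) → sorted (1,2,4,6,6): b_i ≤ 4+i ∀i, a PF.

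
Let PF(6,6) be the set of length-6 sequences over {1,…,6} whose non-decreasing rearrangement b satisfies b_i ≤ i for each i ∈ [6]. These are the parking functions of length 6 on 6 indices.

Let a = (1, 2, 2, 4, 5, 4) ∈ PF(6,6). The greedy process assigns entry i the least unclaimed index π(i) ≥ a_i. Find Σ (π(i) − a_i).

3

Σπ = 6·7/2 = 21 (π permutes [6]); Σa = 1+2+2+4+5+4 = 18; disp = 21−18 = 3.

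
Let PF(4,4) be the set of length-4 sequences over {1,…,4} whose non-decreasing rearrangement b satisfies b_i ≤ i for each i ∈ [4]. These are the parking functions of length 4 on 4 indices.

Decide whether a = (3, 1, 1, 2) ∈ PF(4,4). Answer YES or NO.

YES

Order a: b = (1, 1, 2, 3).
  b_1=1 ≤ 1
  b_2=1 ≤ 2
  b_3=2 ≤ 3
  b_4=3 ≤ 4
All bounds hold ⇒ YES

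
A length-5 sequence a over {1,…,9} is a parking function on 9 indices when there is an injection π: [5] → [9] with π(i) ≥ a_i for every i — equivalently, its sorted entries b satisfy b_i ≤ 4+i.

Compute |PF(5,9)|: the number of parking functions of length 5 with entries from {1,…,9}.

50000

|PF(5,9)| = (9+1−5)·(9+1)^{5−1} = 5×10000 = 50000 (Pollak)
Example (1,8,6,9,7) → sorted (1,6,7,8,9): b_i ≤ 4+i ∀i, a PF.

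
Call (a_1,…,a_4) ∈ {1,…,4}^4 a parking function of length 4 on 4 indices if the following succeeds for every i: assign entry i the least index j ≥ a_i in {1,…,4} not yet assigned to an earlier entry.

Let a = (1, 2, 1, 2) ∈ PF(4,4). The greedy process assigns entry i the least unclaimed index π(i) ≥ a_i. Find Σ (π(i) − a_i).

Σπ(i) = 1+…+4 = 10; Σa = 1+2+1+2 = 6; disp = 10−6 = 4.

4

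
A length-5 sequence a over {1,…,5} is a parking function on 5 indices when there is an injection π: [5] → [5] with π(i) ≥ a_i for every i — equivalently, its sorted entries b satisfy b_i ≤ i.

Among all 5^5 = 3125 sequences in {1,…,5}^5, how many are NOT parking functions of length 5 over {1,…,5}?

1829

#PF = (5+1−5)·(5+1)^{5−1} = 1×1296 = 1296 (Pollak)
Example (5,1,1,5,5) → sorted (1,1,5,5,5): b_3=5>3, not a PF.
5^5 − 1296 = 3125 − 1296 = 1829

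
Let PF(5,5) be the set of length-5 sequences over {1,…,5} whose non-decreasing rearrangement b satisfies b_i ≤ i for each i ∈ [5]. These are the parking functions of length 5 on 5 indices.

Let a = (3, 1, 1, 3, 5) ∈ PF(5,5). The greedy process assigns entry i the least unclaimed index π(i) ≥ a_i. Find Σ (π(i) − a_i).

2

Σπ(i) = 1+…+5 = 15; Σa = 3+1+1+3+5 = 13; disp = 15−13 = 2.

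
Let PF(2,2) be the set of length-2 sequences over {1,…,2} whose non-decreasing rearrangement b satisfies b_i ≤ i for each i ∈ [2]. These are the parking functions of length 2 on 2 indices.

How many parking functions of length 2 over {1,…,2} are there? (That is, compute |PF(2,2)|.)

3

|PF(2,2)| = (2+1−2)·(2+1)^{2−1} = 1·3 = 3 [KW]
Check (1,2) → sorted (1,2): b_i ≤ i ∀i, a PF.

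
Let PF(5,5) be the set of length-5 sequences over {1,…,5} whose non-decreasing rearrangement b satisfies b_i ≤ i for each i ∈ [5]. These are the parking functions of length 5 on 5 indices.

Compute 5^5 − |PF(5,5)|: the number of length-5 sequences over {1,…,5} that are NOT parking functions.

1829

Count = 1·6^4 = 1 · 1296 = 1296 (Pollak)
Example (5,3,4,4,5) → sorted (3,4,4,5,5): b_1=3>1, not a PF.
So 3125 − 1296 = 1829 fail.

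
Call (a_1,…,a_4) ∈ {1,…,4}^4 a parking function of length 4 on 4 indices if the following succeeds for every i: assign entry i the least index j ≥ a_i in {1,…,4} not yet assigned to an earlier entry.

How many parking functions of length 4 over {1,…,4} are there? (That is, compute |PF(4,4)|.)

|PF| = (4+1−4)·(4+1)^{4−1} = 1 · 125 = 125 (Pollak)
Check (2,3,1,1) → sorted (1,1,2,3): b_i ≤ i ∀i, a PF.

125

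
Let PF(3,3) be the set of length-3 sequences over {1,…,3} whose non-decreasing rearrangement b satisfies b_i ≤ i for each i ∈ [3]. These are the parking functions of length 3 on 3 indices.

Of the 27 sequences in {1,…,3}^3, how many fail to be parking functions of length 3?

11

#PF = (4−3)·4^(3−1) = 1 · 16 = 16
One tuple (2,3,3) → sorted (2,3,3): b_1=2>1, not a PF.
So 27 − 16 = 11 fail.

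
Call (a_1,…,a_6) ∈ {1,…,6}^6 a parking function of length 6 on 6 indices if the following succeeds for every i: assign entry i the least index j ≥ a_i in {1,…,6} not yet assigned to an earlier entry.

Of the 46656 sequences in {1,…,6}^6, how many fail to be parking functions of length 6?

29849

Count = 1·7^5 = 1×16807 = 16807
One tuple (4,4,3,5,6,2) → sorted (2,3,4,4,5,6): b_1=2>1, not a PF.
Total 46656; non-PF = 46656−16807 = 29849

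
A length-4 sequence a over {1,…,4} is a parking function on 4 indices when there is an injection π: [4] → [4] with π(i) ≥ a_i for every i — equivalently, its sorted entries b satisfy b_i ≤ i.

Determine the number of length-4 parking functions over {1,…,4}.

#PF = (4+1−4)·(4+1)^{4−1} = 1·125 = 125
Check (1,2,4,3) → sorted (1,2,3,4): b_i ≤ i ∀i, a PF.

125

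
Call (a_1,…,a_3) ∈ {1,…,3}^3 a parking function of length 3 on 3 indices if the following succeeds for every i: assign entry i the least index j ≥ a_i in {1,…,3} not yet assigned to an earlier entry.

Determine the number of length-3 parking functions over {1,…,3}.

16

Count = (4−3)·4^(3−1) = 1×16 = 16 [KW]
Example (1,3,1) → sorted (1,1,3): b_i ≤ i ∀i, a PF.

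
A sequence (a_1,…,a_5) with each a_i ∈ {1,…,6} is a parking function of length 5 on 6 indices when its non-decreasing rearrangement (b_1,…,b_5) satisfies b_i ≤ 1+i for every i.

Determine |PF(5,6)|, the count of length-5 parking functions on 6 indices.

Count = (6+1−5)·(6+1)^{5−1} = 2·2401 = 4802 (Konheim–Weiss)
Example (5,3,5,1,2) → sorted (1,2,3,5,5): b_i ≤ 1+i ∀i, a PF.

4802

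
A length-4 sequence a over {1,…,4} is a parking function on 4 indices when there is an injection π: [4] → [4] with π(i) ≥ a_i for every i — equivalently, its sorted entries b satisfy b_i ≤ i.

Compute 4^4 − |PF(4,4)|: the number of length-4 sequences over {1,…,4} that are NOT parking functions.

#PF = 1·5^3 = 1·125 = 125 (Pollak)
Check (1,4,3,4) → sorted (1,3,4,4): b_2=3>2, not a PF.
4^4 − 125 = 256 − 125 = 131

131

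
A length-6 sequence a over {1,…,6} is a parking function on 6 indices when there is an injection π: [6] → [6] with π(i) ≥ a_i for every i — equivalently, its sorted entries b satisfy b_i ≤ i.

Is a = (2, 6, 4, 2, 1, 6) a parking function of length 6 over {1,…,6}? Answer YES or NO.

NO

Sorted: b = (1, 2, 2, 4, 6, 6).
  b_1=1 ≤ 1
  b_2=2 ≤ 2
  b_3=2 ≤ 3
  b_4=4 ≤ 4
  b_5=6 > 5
  fails at i=5 ⇒ NO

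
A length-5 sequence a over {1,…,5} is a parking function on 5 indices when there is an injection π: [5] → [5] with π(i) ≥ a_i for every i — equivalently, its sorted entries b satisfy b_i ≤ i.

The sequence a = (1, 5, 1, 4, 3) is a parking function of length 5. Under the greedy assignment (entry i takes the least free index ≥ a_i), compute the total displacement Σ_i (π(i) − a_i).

Σπ = 15 ({1..5} each once); Σa = 1+5+1+4+3 = 14; disp = 15−14 = 1.

1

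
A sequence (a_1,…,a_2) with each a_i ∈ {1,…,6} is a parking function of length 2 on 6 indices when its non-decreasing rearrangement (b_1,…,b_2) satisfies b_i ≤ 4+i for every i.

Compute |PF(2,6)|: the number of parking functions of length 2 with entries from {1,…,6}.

Count = (6−2+1)·(6+1)^(2−1) = 5×7 = 35 (Pollak)
One tuple (4,4) → sorted (4,4): b_i ≤ 4+i ∀i, a PF.

35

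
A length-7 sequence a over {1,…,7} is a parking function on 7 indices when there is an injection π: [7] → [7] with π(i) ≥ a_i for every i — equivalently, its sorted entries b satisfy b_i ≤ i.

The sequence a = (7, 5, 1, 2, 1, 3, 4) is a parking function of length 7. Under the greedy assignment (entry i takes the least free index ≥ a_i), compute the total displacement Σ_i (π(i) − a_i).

Σπ = 7·8/2 = 28 (π permutes [7]); Σa = 7+5+1+2+1+3+4 = 23; disp = 28−23 = 5.

5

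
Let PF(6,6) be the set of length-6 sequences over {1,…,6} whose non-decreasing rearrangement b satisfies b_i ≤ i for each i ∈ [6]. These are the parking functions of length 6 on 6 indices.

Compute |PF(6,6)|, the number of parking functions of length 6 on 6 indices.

16807

Count = (6+1−6)·(6+1)^{6−1} = 1 · 16807 = 16807
Example (6,2,2,4,1,3) → sorted (1,2,2,3,4,6): b_i ≤ i ∀i, a PF.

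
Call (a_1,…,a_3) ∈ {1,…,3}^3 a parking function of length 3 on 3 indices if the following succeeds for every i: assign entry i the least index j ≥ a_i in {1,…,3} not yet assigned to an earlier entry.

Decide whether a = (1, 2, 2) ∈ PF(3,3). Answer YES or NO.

Sorted: b = (1, 2, 2).
  b_1=1 ≤ 1
  b_2=2 ≤ 2
  b_3=2 ≤ 3
All bounds hold ⇒ YES

YES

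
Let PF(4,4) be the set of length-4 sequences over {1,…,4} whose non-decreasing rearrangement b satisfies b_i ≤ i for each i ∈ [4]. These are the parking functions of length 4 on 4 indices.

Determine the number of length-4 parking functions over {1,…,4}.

125

#PF = (4−4+1)·(4+1)^(4−1) = 1 · 125 = 125 (Konheim–Weiss)
Example (2,1,4,2) → sorted (1,2,2,4): b_i ≤ i ∀i, a PF.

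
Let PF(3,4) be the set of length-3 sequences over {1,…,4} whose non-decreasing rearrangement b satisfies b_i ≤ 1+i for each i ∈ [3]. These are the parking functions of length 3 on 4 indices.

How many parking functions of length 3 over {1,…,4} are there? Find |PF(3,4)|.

#PF = (5−3)·5^(3−1) = 2·25 = 50 (Konheim–Weiss)
E.g. (1,4,2) → sorted (1,2,4): b_i ≤ 1+i ∀i, a PF.

50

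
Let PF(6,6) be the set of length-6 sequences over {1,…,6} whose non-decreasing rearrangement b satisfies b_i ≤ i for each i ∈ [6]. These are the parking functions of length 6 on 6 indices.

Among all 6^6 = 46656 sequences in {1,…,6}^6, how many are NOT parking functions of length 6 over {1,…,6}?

29849

|PF| = (6−6+1)·(6+1)^(6−1) = 1·16807 = 16807 [KW]
Check (4,1,3,4,6,4) → sorted (1,3,4,4,4,6): b_2=3>2, not a PF.
So 46656 − 16807 = 29849 fail.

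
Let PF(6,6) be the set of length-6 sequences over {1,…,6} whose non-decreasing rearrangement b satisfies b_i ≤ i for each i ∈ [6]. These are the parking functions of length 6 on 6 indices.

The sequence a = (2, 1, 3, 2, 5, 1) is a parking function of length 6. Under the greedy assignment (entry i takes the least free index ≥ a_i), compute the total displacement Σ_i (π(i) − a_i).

7

Σπ = 6·7/2 = 21 (π permutes [6]); Σa = 2+1+3+2+5+1 = 14; disp = 21−14 = 7.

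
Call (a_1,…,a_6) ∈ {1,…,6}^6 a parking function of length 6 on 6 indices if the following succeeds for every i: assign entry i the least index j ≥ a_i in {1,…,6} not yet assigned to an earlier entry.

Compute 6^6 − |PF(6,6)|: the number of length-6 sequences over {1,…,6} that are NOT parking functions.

|PF(6,6)| = (6−6+1)·(6+1)^(6−1) = 1 · 16807 = 16807
One tuple (5,6,4,6,2,4) → sorted (2,4,4,5,6,6): b_1=2>1, not a PF.
6^6 − 16807 = 46656 − 16807 = 29849

29849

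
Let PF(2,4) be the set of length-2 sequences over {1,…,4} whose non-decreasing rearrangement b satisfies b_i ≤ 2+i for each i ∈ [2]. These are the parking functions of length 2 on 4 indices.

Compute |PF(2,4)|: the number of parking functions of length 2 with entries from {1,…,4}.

15

#PF = (5−2)·5^(2−1) = 3 · 5 = 15 [KW]
One tuple (2,3) → sorted (2,3): b_i ≤ 2+i ∀i, a PF.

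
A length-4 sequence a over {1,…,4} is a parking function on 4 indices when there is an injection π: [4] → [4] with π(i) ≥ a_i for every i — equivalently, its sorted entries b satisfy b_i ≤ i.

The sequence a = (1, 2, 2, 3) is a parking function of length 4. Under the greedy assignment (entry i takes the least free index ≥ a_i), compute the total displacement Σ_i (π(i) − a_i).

Σπ = 10 ({1..4} each once); Σa = 1+2+2+3 = 8; disp = 10−8 = 2.

2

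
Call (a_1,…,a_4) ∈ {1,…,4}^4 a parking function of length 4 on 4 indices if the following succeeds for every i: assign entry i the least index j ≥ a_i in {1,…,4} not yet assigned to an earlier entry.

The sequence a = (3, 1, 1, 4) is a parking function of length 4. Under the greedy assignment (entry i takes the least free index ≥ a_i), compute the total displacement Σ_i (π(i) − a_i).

Σπ = 10 ({1..4} each once); Σa = 3+1+1+4 = 9; disp = 10−9 = 1.

1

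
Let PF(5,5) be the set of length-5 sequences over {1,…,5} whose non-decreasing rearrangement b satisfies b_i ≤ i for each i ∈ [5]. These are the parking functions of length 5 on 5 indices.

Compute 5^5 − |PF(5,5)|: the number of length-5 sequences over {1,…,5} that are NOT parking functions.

1829

|PF| = (5−5+1)·(5+1)^(5−1) = 1·1296 = 1296
One tuple (1,5,1,1,5) → sorted (1,1,1,5,5): b_4=5>4, not a PF.
Total 3125; non-PF = 3125−1296 = 1829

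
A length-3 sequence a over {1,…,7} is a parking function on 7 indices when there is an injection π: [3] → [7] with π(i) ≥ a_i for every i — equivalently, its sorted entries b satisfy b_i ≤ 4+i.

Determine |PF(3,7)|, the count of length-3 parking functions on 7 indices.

320

|PF(3,7)| = (8−3)·8^(3−1) = 5 · 64 = 320
E.g. (1,4,4) → sorted (1,4,4): b_i ≤ 4+i ∀i, a PF.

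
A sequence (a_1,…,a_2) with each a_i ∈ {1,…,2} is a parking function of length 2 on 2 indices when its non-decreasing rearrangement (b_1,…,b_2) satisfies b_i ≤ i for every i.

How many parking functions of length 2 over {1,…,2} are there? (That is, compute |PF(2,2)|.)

3

|PF| = (2−2+1)·(2+1)^(2−1) = 1·3 = 3
E.g. (1,2) → sorted (1,2): b_i ≤ i ∀i, a PF.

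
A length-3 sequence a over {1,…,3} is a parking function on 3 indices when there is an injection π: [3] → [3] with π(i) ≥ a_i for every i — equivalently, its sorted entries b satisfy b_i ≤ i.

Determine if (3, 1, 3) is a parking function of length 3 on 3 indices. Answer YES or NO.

NO

Rearranged: b = (1, 3, 3).
  b_1=1 ≤ 1
  b_2=3 > 2
  fails at i=2 ⇒ NO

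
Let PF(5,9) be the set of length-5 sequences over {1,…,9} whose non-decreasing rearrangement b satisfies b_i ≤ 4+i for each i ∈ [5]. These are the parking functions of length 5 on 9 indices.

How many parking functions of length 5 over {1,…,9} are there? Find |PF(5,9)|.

50000

|PF(5,9)| = (9−5+1)·(9+1)^(5−1) = 5×10000 = 50000 (Pollak)
One tuple (6,2,3,3,3) → sorted (2,3,3,3,6): b_i ≤ 4+i ∀i, a PF.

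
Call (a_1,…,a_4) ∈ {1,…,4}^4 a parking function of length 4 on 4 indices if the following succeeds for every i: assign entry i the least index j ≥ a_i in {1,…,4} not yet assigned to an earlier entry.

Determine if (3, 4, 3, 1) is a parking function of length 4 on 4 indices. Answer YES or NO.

Rearranged: b = (1, 3, 3, 4).
  b_1=1 ≤ 1
  b_2=3 > 2
  fails at i=2 ⇒ NO

NO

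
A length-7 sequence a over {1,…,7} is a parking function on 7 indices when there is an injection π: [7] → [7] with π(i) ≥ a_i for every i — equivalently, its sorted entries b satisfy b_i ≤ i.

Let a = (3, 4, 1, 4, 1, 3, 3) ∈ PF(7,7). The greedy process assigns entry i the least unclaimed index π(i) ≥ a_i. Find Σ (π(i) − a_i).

9

Σπ = 28 ({1..7} each once); Σa = 3+4+1+4+1+3+3 = 19; disp = 28−19 = 9.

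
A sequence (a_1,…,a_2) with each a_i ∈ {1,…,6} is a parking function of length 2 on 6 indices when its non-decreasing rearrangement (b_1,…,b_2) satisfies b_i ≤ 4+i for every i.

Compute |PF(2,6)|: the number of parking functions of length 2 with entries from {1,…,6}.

35

|PF(2,6)| = 5·7^1 = 5 · 7 = 35
E.g. (2,4) → sorted (2,4): b_i ≤ 4+i ∀i, a PF.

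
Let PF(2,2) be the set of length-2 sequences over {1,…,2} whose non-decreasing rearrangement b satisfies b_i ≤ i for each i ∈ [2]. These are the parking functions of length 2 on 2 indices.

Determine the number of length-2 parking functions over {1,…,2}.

|PF(2,2)| = 1·3^1 = 1·3 = 3 (Konheim–Weiss)
Example (2,1) → sorted (1,2): b_i ≤ i ∀i, a PF.

3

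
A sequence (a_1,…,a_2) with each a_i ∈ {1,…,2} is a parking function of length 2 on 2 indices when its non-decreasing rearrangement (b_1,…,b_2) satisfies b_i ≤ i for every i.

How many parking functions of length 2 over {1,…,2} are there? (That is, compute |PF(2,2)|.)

3

Count = (3−2)·3^(2−1) = 1×3 = 3 [KW]
E.g. (2,1) → sorted (1,2): b_i ≤ i ∀i, a PF.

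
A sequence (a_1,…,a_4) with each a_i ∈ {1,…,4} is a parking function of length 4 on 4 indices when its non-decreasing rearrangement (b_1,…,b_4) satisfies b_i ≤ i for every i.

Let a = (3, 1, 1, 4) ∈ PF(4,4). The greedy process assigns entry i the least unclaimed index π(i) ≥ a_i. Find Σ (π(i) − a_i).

1

Σπ = 10 ({1..4} each once); Σa = 3+1+1+4 = 9; disp = 10−9 = 1.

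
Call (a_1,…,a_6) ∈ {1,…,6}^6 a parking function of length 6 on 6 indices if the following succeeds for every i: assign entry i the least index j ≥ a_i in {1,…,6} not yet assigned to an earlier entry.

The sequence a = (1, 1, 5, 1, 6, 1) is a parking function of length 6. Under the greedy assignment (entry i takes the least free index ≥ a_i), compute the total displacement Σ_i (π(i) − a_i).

Σπ = 21 ({1..6} each once); Σa = 1+1+5+1+6+1 = 15; disp = 21−15 = 6.

6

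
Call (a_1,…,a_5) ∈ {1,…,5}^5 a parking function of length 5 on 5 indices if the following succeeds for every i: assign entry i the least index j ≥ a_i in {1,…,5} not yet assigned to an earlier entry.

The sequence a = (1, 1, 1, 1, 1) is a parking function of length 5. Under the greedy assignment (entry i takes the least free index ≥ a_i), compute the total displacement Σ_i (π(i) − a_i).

10

Σπ = 5·6/2 = 15 (π permutes [5]); Σa = 1+1+1+1+1 = 5; disp = 15−5 = 10.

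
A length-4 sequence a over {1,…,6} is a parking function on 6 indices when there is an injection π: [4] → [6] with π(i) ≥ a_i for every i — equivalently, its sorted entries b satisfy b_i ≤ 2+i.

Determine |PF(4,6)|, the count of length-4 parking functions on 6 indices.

#PF = (6−4+1)·(6+1)^(4−1) = 3×343 = 1029
E.g. (1,2,5,1) → sorted (1,1,2,5): b_i ≤ 2+i ∀i, a PF.

1029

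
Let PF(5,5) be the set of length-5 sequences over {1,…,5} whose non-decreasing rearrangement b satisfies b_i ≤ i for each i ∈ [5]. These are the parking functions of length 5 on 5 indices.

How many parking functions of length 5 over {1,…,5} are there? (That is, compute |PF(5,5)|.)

|PF(5,5)| = (6−5)·6^(5−1) = 1·1296 = 1296
Check (3,3,1,5,1) → sorted (1,1,3,3,5): b_i ≤ i ∀i, a PF.

1296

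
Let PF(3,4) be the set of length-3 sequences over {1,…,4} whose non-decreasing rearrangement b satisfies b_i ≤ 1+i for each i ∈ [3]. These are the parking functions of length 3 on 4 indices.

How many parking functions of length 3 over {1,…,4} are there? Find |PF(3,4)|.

|PF| = (5−3)·5^(3−1) = 2×25 = 50 (Konheim–Weiss)
One tuple (3,2,3) → sorted (2,3,3): b_i ≤ 1+i ∀i, a PF.

50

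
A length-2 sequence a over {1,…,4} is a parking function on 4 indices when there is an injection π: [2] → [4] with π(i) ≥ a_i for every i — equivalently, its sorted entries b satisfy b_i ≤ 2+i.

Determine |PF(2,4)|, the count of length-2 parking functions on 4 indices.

15

|PF(2,4)| = (4+1−2)·(4+1)^{2−1} = 3×5 = 15 [KW]
E.g. (4,3) → sorted (3,4): b_i ≤ 2+i ∀i, a PF.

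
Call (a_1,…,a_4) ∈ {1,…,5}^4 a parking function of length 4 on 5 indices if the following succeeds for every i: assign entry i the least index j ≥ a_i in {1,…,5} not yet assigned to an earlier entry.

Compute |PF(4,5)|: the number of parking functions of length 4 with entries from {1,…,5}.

432

Count = (5−4+1)·(5+1)^(4−1) = 2 · 216 = 432 (Pollak)
Example (2,3,4,2) → sorted (2,2,3,4): b_i ≤ 1+i ∀i, a PF.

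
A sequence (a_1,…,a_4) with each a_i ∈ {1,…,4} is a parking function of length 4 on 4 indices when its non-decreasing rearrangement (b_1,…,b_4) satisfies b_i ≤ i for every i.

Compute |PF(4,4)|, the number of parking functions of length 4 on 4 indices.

|PF(4,4)| = (4−4+1)·(4+1)^(4−1) = 1 · 125 = 125 (Konheim–Weiss)
E.g. (4,2,1,2) → sorted (1,2,2,4): b_i ≤ i ∀i, a PF.

125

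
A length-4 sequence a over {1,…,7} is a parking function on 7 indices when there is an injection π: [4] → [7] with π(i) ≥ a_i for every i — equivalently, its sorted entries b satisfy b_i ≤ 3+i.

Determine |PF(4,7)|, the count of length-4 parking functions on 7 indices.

Count = (7+1−4)·(7+1)^{4−1} = 4·512 = 2048 (Pollak)
One tuple (1,3,2,6) → sorted (1,2,3,6): b_i ≤ 3+i ∀i, a PF.

2048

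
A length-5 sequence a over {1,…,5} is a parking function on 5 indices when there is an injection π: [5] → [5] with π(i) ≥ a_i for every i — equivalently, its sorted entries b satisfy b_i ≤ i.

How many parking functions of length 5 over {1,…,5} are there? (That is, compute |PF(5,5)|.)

1296

Count = 1·6^4 = 1 · 1296 = 1296 [KW]
Example (2,2,4,3,1) → sorted (1,2,2,3,4): b_i ≤ i ∀i, a PF.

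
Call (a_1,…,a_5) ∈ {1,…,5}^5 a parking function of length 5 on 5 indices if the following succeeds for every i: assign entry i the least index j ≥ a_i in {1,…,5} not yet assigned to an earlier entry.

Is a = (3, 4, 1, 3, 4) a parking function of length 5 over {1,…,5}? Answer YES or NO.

Rearranged: b = (1, 3, 3, 4, 4).
  b_1=1 ≤ 1
  b_2=3 > 2
  fails at i=2 ⇒ NO

NO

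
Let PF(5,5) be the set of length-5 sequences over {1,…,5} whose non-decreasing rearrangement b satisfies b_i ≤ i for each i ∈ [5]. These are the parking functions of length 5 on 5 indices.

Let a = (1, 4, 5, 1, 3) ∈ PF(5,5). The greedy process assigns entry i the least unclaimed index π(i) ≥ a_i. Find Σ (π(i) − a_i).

1

Σπ = 5·6/2 = 15 (π permutes [5]); Σa = 1+4+5+1+3 = 14; disp = 15−14 = 1.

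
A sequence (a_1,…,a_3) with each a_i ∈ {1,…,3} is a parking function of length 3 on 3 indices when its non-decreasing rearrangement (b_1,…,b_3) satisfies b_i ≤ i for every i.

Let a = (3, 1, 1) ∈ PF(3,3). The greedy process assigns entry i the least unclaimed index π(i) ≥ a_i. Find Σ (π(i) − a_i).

1

Σπ(i) = 1+…+3 = 6; Σa = 3+1+1 = 5; disp = 6−5 = 1.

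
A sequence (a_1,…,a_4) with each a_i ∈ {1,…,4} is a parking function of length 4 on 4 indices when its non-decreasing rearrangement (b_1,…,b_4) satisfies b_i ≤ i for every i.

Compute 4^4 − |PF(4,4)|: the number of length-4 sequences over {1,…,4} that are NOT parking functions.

131

#PF = 1·5^3 = 1 · 125 = 125
E.g. (4,4,3,3) → sorted (3,3,4,4): b_1=3>1, not a PF.
So 256 − 125 = 131 fail.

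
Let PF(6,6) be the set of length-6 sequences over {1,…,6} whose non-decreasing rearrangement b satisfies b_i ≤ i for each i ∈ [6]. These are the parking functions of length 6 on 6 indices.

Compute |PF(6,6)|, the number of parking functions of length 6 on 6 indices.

Count = (7−6)·7^(6−1) = 1 · 16807 = 16807
One tuple (3,6,1,2,3,3) → sorted (1,2,3,3,3,6): b_i ≤ i ∀i, a PF.

16807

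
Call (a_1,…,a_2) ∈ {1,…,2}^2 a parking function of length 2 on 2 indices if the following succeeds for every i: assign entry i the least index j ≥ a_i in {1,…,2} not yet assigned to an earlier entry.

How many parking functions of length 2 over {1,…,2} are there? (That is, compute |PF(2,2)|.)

3

|PF| = 1·3^1 = 1×3 = 3 (Konheim–Weiss)
Check (2,1) → sorted (1,2): b_i ≤ i ∀i, a PF.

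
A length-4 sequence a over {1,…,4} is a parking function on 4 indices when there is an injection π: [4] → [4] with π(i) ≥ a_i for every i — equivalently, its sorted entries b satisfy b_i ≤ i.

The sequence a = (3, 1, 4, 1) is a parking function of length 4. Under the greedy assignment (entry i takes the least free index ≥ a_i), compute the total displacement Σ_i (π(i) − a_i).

1

Σπ = 4·5/2 = 10 (π permutes [4]); Σa = 3+1+4+1 = 9; disp = 10−9 = 1.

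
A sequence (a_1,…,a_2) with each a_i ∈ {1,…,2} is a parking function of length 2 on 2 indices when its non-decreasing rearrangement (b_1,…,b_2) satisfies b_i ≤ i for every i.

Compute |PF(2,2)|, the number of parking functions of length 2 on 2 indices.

3

|PF| = 1·3^1 = 1·3 = 3 [KW]
E.g. (2,1) → sorted (1,2): b_i ≤ i ∀i, a PF.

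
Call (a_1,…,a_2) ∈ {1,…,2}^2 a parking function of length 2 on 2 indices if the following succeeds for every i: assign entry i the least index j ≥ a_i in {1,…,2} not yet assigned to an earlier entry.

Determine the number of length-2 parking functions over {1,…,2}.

3

Count = (2−2+1)·(2+1)^(2−1) = 1×3 = 3 (Pollak)
One tuple (2,1) → sorted (1,2): b_i ≤ i ∀i, a PF.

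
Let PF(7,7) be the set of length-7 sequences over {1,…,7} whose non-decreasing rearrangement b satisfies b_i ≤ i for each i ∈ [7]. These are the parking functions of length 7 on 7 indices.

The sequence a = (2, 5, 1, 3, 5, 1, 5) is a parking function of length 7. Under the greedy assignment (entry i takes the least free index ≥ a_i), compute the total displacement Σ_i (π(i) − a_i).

Σπ = 28 ({1..7} each once); Σa = 2+5+1+3+5+1+5 = 22; disp = 28−22 = 6.

6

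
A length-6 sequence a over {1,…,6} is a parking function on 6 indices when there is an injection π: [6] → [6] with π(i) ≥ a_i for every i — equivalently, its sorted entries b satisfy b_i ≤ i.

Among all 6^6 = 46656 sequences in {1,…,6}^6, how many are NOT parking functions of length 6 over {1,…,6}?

|PF(6,6)| = (6−6+1)·(6+1)^(6−1) = 1·16807 = 16807 (Pollak)
Check (6,6,6,1,5,6) → sorted (1,5,6,6,6,6): b_2=5>2, not a PF.
6^6 − 16807 = 46656 − 16807 = 29849

29849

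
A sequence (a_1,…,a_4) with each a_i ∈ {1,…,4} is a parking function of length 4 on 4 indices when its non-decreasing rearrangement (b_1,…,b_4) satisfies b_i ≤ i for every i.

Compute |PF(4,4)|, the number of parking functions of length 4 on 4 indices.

125

|PF(4,4)| = (5−4)·5^(4−1) = 1 · 125 = 125 (Pollak)
Check (1,2,1,4) → sorted (1,1,2,4): b_i ≤ i ∀i, a PF.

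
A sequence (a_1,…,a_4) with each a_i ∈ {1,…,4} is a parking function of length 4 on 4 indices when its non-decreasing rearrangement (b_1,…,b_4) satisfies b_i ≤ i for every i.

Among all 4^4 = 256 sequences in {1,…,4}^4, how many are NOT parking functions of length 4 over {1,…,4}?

131

#PF = (5−4)·5^(4−1) = 1×125 = 125 [KW]
Check (4,4,4,4) → sorted (4,4,4,4): b_1=4>1, not a PF.
So 256 − 125 = 131 fail.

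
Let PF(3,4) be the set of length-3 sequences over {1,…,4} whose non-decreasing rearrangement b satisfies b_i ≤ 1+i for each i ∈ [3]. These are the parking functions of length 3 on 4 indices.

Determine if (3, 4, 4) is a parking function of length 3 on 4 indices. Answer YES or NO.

NO

Sorted: b = (3, 4, 4).
  b_1=3 > 2
  fails at i=1 ⇒ NO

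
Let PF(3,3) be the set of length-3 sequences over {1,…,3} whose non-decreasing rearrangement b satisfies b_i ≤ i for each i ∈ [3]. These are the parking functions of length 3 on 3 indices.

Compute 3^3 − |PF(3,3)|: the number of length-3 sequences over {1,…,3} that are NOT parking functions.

#PF = (4−3)·4^(3−1) = 1·16 = 16 [KW]
E.g. (3,3,2) → sorted (2,3,3): b_1=2>1, not a PF.
So 27 − 16 = 11 fail.

11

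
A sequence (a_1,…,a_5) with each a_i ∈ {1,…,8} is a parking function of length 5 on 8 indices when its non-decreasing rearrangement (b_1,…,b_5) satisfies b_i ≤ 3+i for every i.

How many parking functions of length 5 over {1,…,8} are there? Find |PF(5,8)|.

#PF = (9−5)·9^(5−1) = 4×6561 = 26244
Example (6,7,7,3,1) → sorted (1,3,6,7,7): b_i ≤ 3+i ∀i, a PF.

26244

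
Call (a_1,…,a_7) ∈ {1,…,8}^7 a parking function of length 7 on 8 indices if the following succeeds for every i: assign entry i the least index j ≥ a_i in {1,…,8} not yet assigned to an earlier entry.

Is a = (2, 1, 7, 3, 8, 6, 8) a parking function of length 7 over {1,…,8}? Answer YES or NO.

Rearranged: b = (1, 2, 3, 6, 7, 8, 8).
  b_1=1 ≤ 2
  b_2=2 ≤ 3
  b_3=3 ≤ 4
  b_4=6 > 5
  fails at i=4 ⇒ NO

NO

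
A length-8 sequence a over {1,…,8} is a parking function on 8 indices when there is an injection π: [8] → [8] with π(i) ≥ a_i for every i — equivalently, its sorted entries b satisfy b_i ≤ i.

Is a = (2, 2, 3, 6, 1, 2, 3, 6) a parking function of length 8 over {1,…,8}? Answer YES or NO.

YES

Rearranged: b = (1, 2, 2, 2, 3, 3, 6, 6).
  b_1=1 ≤ 1
  b_2=2 ≤ 2
  b_3=2 ≤ 3
  b_4=2 ≤ 4
  b_5=3 ≤ 5
  b_6=3 ≤ 6
  b_7=6 ≤ 7
  b_8=6 ≤ 8
All bounds hold ⇒ YES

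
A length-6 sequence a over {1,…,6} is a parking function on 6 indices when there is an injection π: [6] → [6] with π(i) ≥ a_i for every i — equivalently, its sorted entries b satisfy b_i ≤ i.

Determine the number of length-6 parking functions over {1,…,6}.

16807

|PF| = (7−6)·7^(6−1) = 1 · 16807 = 16807 (Konheim–Weiss)
E.g. (3,4,1,5,3,1) → sorted (1,1,3,3,4,5): b_i ≤ i ∀i, a PF.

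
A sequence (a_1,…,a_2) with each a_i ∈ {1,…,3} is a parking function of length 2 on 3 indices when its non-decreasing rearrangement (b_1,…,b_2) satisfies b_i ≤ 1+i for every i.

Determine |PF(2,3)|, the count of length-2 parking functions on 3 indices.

8

|PF| = (4−2)·4^(2−1) = 2 · 4 = 8 (Pollak)
Check (1,2) → sorted (1,2): b_i ≤ 1+i ∀i, a PF.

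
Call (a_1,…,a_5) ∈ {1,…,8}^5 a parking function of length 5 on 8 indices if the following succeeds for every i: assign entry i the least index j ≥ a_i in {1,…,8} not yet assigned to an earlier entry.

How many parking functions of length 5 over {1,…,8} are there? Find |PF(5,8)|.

#PF = (8+1−5)·(8+1)^{5−1} = 4·6561 = 26244
E.g. (4,7,5,1,5) → sorted (1,4,5,5,7): b_i ≤ 3+i ∀i, a PF.

26244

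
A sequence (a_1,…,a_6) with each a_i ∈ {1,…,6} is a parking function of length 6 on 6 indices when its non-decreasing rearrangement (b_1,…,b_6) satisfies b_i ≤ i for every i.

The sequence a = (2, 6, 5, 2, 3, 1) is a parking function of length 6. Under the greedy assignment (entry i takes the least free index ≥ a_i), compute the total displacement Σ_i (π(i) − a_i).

2

Σπ = 21 ({1..6} each once); Σa = 2+6+5+2+3+1 = 19; disp = 21−19 = 2.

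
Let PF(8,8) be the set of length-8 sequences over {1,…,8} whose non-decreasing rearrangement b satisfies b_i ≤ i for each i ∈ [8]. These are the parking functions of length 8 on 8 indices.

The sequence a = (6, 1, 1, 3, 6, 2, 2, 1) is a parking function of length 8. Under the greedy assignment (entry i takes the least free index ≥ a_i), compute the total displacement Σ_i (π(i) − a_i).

Σπ = 36 ({1..8} each once); Σa = 6+1+1+3+6+2+2+1 = 22; disp = 36−22 = 14.

14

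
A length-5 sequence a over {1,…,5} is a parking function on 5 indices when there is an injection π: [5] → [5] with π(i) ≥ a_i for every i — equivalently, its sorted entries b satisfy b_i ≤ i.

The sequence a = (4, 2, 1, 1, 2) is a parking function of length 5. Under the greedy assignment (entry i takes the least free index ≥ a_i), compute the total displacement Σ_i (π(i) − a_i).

Σπ = 15 ({1..5} each once); Σa = 4+2+1+1+2 = 10; disp = 15−10 = 5.

5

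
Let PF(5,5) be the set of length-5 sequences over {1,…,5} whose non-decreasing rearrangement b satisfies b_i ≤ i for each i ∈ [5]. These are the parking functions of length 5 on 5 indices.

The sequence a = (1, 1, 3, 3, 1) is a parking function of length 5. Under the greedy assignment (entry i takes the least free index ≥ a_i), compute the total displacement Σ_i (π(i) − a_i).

Σπ(i) = 1+…+5 = 15; Σa = 1+1+3+3+1 = 9; disp = 15−9 = 6.

6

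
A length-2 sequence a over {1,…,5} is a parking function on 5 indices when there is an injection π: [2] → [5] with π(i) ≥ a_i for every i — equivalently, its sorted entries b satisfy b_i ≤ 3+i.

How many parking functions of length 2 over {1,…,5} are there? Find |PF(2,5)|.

24

#PF = (5+1−2)·(5+1)^{2−1} = 4×6 = 24
Check (5,3) → sorted (3,5): b_i ≤ 3+i ∀i, a PF.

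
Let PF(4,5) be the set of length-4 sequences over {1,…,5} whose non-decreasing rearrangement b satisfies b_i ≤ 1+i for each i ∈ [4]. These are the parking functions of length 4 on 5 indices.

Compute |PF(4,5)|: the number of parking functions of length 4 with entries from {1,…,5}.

432

#PF = 2·6^3 = 2 · 216 = 432
Check (2,3,3,2) → sorted (2,2,3,3): b_i ≤ 1+i ∀i, a PF.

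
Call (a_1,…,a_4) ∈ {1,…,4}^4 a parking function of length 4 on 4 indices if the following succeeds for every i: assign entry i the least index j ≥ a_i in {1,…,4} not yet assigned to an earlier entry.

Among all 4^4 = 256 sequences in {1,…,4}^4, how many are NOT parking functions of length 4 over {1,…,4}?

131

|PF(4,4)| = (4+1−4)·(4+1)^{4−1} = 1 · 125 = 125 [KW]
Example (4,3,4,3) → sorted (3,3,4,4): b_1=3>1, not a PF.
4^4 − 125 = 256 − 125 = 131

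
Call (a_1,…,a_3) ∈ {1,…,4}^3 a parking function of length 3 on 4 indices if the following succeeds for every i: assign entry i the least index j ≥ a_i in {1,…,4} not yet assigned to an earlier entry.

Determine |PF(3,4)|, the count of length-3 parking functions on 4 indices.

Count = (4+1−3)·(4+1)^{3−1} = 2·25 = 50 (Konheim–Weiss)
Example (1,1,1) → sorted (1,1,1): b_i ≤ 1+i ∀i, a PF.

50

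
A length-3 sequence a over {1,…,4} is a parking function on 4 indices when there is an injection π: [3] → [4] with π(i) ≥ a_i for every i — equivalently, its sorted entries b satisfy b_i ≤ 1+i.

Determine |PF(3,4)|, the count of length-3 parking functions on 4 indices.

Count = 2·5^2 = 2·25 = 50 (Pollak)
E.g. (3,1,4) → sorted (1,3,4): b_i ≤ 1+i ∀i, a PF.

50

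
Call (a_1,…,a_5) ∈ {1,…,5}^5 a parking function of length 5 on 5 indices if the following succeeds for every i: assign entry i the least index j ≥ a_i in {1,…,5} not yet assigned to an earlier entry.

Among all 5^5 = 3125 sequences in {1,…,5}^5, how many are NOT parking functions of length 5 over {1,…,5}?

1829

|PF(5,5)| = (5−5+1)·(5+1)^(5−1) = 1 · 1296 = 1296
E.g. (4,5,3,5,1) → sorted (1,3,4,5,5): b_2=3>2, not a PF.
Total 3125; non-PF = 3125−1296 = 1829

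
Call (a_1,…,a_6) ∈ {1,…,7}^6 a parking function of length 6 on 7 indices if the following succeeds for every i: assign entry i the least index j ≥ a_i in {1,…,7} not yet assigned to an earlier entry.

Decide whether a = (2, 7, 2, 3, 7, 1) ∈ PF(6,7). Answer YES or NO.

NO

Order a: b = (1, 2, 2, 3, 7, 7).
  b_1=1 ≤ 2
  b_2=2 ≤ 3
  b_3=2 ≤ 4
  b_4=3 ≤ 5
  b_5=7 > 6
  fails at i=5 ⇒ NO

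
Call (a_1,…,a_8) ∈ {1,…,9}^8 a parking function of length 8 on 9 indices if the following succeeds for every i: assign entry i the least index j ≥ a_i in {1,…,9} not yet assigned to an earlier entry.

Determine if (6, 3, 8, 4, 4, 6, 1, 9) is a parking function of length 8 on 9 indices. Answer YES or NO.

Rearranged: b = (1, 3, 4, 4, 6, 6, 8, 9).
  b_1=1 ≤ 2
  b_2=3 ≤ 3
  b_3=4 ≤ 4
  b_4=4 ≤ 5
  b_5=6 ≤ 6
  b_6=6 ≤ 7
  b_7=8 ≤ 8
  b_8=9 ≤ 9
All bounds hold ⇒ YES

YES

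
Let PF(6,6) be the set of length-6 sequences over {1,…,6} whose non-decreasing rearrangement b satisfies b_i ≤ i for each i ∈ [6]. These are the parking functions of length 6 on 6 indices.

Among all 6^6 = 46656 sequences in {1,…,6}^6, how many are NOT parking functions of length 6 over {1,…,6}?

29849

#PF = (6+1−6)·(6+1)^{6−1} = 1·16807 = 16807 (Pollak)
Example (4,6,5,6,2,3) → sorted (2,3,4,5,6,6): b_1=2>1, not a PF.
6^6 − 16807 = 46656 − 16807 = 29849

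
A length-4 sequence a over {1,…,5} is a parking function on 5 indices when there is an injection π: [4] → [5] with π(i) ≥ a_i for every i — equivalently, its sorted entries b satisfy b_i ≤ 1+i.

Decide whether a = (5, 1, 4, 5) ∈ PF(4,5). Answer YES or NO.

Rearranged: b = (1, 4, 5, 5).
  b_1=1 ≤ 2
  b_2=4 > 3
  fails at i=2 ⇒ NO

NO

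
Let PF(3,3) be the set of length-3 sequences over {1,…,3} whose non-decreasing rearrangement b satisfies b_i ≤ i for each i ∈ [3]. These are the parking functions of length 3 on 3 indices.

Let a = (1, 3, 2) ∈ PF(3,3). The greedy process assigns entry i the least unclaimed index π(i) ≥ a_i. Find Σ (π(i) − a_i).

0

Σπ = 3·4/2 = 6 (π permutes [3]); Σa = 1+3+2 = 6; disp = 6−6 = 0.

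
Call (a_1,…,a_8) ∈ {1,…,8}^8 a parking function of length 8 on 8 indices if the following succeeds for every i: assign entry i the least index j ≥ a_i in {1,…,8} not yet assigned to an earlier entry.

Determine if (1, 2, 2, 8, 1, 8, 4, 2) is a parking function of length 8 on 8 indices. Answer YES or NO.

NO

Rearranged: b = (1, 1, 2, 2, 2, 4, 8, 8).
  b_1=1 ≤ 1
  b_2=1 ≤ 2
  b_3=2 ≤ 3
  b_4=2 ≤ 4
  b_5=2 ≤ 5
  b_6=4 ≤ 6
  b_7=8 > 7
  fails at i=7 ⇒ NO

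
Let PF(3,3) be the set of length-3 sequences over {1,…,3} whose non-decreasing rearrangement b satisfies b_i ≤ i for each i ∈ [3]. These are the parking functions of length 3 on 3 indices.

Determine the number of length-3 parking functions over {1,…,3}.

|PF(3,3)| = 1·4^2 = 1×16 = 16 (Konheim–Weiss)
Example (1,3,2) → sorted (1,2,3): b_i ≤ i ∀i, a PF.

16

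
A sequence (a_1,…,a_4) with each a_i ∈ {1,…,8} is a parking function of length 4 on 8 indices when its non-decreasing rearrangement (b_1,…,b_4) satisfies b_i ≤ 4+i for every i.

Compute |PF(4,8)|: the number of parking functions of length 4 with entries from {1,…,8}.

3645

Count = (9−4)·9^(4−1) = 5 · 729 = 3645
E.g. (7,3,5,3) → sorted (3,3,5,7): b_i ≤ 4+i ∀i, a PF.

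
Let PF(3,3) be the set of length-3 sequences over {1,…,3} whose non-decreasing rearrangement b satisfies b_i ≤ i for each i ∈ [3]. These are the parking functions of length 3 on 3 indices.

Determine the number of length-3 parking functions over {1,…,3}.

|PF(3,3)| = (3−3+1)·(3+1)^(3−1) = 1 · 16 = 16 (Konheim–Weiss)
Check (1,2,3) → sorted (1,2,3): b_i ≤ i ∀i, a PF.

16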